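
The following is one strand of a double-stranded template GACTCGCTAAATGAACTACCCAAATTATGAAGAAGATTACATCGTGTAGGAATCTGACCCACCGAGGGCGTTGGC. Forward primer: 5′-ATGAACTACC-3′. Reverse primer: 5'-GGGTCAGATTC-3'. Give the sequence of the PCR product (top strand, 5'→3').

The forward primer matches the template at positions 11–20.
Taking the reverse complement of GGGTCAGATTC gives GAATCTGACCC, found at positions 50–60 on the template; the primer anneals here to the top strand with its 3' end pointing upstream.
The product is the template from position 11 through 60 (50 bp).

5'-ATGAACTACCCAAATTATGAAGAAGATTACATCGTGTAGGAATCTGACCC-3'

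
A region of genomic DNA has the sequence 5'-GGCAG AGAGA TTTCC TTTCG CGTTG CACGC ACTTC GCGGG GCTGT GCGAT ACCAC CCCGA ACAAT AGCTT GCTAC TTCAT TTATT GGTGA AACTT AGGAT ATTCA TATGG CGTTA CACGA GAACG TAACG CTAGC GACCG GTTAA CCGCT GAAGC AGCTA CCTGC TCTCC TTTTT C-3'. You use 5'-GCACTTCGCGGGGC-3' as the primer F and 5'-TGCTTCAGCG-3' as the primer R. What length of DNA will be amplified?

128 bp

Forward primer GCACTTCGCGGGGC is found on the top strand at positions 29–42.
The reverse primer's reverse complement is CGCTGAAGCA, which matches the template at positions 147–156.
Amplicon spans positions 29–156: 128 bp.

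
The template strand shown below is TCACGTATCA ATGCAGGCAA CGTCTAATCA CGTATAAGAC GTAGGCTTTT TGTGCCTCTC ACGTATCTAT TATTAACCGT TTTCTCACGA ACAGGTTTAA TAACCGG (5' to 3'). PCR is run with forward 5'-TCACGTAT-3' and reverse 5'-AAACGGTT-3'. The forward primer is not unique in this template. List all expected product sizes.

The forward primer TCACGTAT matches the top strand at positions 1–8, 28–35, 59–66.
The reverse primer's reverse complement is AACCGTTT, matching at positions 75–82.
Each forward site pairs with the reverse site to give a product ending at position 82: sizes 82, 55, 24 bp.

82 bp, 55 bp, 24 bp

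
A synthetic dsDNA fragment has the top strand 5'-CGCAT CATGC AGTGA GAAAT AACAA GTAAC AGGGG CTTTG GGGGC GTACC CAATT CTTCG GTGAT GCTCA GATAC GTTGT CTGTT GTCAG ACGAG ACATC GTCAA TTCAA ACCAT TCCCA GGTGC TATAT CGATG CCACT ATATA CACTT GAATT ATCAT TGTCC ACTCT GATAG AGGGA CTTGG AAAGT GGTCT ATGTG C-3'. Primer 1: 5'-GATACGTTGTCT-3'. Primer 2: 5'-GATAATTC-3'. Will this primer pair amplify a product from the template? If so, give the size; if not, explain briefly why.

Primer 1 (GATACGTTGTCT) matches the top strand at positions 71–82; it acts as a forward primer.
Primer 2's reverse complement is GAATTATC, matching the top strand at positions 151–158; it acts as a reverse primer.
The 3' ends face each other across positions 71–158, giving an 88 bp product.

Yes — an 88 bp product.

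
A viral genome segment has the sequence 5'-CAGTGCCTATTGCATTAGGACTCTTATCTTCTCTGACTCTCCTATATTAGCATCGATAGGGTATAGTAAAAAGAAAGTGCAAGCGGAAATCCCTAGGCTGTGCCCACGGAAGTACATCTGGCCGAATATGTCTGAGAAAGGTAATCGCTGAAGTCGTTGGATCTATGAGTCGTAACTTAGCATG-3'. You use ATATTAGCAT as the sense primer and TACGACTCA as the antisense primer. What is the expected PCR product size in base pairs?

The forward primer matches the template at positions 44–53.
The reverse primer's reverse complement is TGAGTCGTA, which matches the template at positions 166–174.
The product runs from position 44 to position 174, so its length is 174 − 44 + 1 = 131 bp.

131 bp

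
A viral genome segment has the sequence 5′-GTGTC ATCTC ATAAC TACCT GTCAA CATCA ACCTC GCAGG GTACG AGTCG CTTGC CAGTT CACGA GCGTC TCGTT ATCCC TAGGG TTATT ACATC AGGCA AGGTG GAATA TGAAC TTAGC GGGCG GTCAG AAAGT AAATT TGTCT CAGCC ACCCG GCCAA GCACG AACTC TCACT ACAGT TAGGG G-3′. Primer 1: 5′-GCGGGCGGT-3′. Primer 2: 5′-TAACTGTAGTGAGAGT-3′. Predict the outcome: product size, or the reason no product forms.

Primer 1 (GCGGGCGGT) matches the top strand at positions 119–127; it acts as a forward primer.
Primer 2's reverse complement is ACTCTCACTACAGTTA, matching the top strand at positions 167–182; it acts as a reverse primer.
The 3' ends face each other across positions 119–182, giving a 64 bp product.

Yes — a 64 bp product.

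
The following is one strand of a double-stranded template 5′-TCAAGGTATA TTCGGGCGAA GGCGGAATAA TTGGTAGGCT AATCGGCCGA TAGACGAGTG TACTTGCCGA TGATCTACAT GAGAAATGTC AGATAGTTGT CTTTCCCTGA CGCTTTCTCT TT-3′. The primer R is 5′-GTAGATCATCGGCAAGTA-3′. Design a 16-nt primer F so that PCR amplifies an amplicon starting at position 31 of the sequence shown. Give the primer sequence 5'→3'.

5'-TTGGTAGGCTAATCGG-3'

The reverse primer's reverse complement TACTTGCCGATGATCTAC matches the template at positions 61–78; the product starts at position 31.
The forward primer is identical to the top strand over positions 31–46: TTGGTAGGCTAATCGG.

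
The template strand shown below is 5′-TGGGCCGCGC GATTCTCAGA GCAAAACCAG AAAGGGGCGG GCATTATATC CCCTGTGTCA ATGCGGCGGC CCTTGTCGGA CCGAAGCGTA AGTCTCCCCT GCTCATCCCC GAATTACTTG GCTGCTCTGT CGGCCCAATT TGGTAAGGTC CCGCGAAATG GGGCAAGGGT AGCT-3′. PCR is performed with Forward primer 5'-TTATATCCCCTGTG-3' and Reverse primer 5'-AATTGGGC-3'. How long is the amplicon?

Forward primer TTATATCCCCTGTG is found on the top strand at positions 44–57.
Taking the reverse complement of AATTGGGC gives GCCCAATT, found at positions 133–140 on the template; the primer anneals here to the top strand with its 3' end pointing upstream.
Amplicon spans positions 44–140: 97 bp.

97 bp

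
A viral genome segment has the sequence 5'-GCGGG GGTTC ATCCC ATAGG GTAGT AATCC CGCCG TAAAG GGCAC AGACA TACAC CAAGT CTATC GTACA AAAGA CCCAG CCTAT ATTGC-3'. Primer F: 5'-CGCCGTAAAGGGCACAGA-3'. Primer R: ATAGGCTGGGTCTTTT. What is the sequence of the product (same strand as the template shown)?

5'-CGCCGTAAAGGGCACAGACATACACCAAGTCTATCGTACAAAAGACCCAGCCTAT-3'

Scanning the template, CGCCGTAAAGGGCACAGA occurs at positions 31–48; this primer anneals to the bottom strand there with its 3' end pointing downstream.
Reverse complement of the reverse primer: AAAAGACCCAGCCTAT. This occurs on the top strand at positions 70–85.
The product is the template from position 31 through 85 (55 bp).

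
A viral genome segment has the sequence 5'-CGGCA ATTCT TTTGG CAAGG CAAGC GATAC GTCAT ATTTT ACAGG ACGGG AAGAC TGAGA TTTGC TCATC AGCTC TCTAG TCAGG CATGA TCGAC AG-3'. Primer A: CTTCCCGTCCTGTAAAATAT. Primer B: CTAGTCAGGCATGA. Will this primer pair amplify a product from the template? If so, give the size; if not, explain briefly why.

No product — the primers' 3' ends point away from each other.

Primer A (CTTCCCGTCCTGTAAAATAT) has reverse complement ATATTTTACAGGACGGGAAG, which matches the top strand at positions 34–53; primer A anneals to the top strand there with its 3' end pointing upstream toward position 34.
Primer B (CTAGTCAGGCATGA) matches the top strand directly at positions 77–90; it anneals to the bottom strand with its 3' end pointing downstream toward position 90.
The 3' ends diverge (primer A extends toward position 1, primer B toward position 97), so the primers never converge on a shared product.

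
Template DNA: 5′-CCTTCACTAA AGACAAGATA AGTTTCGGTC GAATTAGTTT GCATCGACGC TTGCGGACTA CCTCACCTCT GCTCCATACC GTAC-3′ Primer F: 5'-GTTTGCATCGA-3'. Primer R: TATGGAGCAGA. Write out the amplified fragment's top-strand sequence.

Scanning the template, GTTTGCATCGA occurs at positions 37–47; this primer anneals to the bottom strand there with its 3' end pointing downstream.
Taking the reverse complement of TATGGAGCAGA gives TCTGCTCCATA, found at positions 68–78 on the template; the primer anneals here to the top strand with its 3' end pointing upstream.
The product is the template from position 37 through 78 (42 bp).

5'-GTTTGCATCGACGCTTGCGGACTACCTCACCTCTGCTCCATA-3'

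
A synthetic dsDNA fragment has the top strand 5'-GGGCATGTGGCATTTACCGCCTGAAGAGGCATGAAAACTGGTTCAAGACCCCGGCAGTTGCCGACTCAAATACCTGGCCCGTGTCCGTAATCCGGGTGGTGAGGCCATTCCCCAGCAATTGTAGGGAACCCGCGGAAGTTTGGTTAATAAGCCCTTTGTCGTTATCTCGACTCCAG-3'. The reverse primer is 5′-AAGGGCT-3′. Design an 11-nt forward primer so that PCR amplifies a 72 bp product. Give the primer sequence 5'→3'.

5'-CCGTAATCCGG-3'

The reverse primer's reverse complement AGCCCTT matches the template at positions 150–156, so the product ends at position 156.
A 72 bp product then starts at position 156 − 72 + 1 = 85.
The forward primer is identical to the top strand there: CCGTAATCCGG.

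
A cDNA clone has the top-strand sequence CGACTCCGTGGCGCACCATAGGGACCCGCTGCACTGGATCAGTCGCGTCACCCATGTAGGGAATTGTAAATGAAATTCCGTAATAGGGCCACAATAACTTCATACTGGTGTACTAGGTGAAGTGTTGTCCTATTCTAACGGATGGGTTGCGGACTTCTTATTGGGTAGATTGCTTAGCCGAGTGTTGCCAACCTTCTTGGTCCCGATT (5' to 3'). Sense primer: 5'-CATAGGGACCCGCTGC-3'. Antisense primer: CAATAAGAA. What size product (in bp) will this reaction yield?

147 bp

The forward primer matches the template at positions 17–32.
Reverse complement of the reverse primer: TTCTTATTG. This occurs on the top strand at positions 155–163.
The product runs from position 17 to position 163, so its length is 163 − 17 + 1 = 147 bp.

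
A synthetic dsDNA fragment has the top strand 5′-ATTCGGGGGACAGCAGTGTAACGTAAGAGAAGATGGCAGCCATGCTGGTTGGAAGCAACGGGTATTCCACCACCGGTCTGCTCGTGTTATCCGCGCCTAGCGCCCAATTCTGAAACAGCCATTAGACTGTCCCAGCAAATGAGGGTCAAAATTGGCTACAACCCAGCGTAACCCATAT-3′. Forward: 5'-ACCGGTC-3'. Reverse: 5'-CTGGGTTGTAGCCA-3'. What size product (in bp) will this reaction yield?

95 bp

Forward primer ACCGGTC is found on the top strand at positions 72–78.
The reverse primer's reverse complement is TGGCTACAACCCAG, which matches the template at positions 153–166.
Amplicon spans positions 72–166: 95 bp.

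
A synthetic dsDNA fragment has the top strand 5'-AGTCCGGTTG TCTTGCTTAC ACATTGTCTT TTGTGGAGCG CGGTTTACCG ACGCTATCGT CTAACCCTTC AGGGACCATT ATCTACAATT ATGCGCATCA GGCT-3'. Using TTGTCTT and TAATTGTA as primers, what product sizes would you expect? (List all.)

84 bp, 68 bp

The forward primer TTGTCTT matches the top strand at positions 8–14, 24–30.
The reverse primer's reverse complement is TACAATTA, matching at positions 84–91.
Each forward site pairs with the reverse site to give a product ending at position 91: sizes 84, 68 bp.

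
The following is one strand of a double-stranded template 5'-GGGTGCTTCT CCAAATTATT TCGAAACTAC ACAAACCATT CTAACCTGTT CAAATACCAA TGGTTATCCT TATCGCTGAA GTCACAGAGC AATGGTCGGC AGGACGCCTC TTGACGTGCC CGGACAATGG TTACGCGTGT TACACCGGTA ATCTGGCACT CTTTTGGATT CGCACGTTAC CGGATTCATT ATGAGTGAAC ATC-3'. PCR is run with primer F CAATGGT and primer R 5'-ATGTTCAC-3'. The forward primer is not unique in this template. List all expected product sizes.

145 bp, 113 bp, 78 bp

The forward primer CAATGGT matches the top strand at positions 58–64, 90–96, 125–131.
The reverse primer's reverse complement is GTGAACAT, matching at positions 195–202.
Each forward site pairs with the reverse site to give a product ending at position 202: sizes 145, 113, 78 bp.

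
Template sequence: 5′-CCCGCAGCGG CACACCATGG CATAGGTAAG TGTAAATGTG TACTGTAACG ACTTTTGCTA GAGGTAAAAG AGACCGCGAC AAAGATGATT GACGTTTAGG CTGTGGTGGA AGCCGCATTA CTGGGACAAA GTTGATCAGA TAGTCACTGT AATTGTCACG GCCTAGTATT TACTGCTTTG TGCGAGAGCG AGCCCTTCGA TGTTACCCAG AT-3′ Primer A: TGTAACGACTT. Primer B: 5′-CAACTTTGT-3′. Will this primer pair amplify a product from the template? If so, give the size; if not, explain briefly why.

Yes — a 91 bp product.

Primer A (TGTAACGACTT) matches the top strand at positions 44–54; it acts as a forward primer.
Primer B's reverse complement is ACAAAGTTG, matching the top strand at positions 126–134; it acts as a reverse primer.
The 3' ends face each other across positions 44–134, giving a 91 bp product.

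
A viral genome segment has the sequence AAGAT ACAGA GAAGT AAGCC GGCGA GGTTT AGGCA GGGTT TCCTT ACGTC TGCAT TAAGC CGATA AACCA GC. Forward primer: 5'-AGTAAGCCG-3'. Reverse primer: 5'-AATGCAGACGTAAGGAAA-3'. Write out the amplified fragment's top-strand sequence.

The forward primer matches the template at positions 13–21.
Taking the reverse complement of AATGCAGACGTAAGGAAA gives TTTCCTTACGTCTGCATT, found at positions 39–56 on the template; the primer anneals here to the top strand with its 3' end pointing upstream.
The product is the template from position 13 through 56 (44 bp).

5'-AGTAAGCCGGCGAGGTTTAGGCAGGGTTTCCTTACGTCTGCATT-3'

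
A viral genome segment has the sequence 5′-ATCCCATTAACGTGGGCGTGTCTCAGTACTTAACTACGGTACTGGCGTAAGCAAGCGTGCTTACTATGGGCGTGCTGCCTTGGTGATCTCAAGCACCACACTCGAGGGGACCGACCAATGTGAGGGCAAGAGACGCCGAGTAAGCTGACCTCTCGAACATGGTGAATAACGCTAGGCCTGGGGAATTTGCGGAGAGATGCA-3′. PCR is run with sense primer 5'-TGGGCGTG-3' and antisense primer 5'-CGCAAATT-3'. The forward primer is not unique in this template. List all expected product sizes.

179 bp, 125 bp

The forward primer TGGGCGTG matches the top strand at positions 13–20, 67–74.
The reverse primer's reverse complement is AATTTGCG, matching at positions 184–191.
Each forward site pairs with the reverse site to give a product ending at position 191: sizes 179, 125 bp.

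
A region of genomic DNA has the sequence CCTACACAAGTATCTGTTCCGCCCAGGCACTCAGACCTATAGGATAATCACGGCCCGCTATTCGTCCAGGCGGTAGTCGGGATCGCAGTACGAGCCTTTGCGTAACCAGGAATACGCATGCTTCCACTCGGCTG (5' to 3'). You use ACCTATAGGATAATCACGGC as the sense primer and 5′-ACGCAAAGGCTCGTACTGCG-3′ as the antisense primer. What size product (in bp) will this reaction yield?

Forward primer ACCTATAGGATAATCACGGC is found on the top strand at positions 35–54.
Taking the reverse complement of ACGCAAAGGCTCGTACTGCG gives CGCAGTACGAGCCTTTGCGT, found at positions 84–103 on the template; the primer anneals here to the top strand with its 3' end pointing upstream.
The product runs from position 35 to position 103, so its length is 103 − 35 + 1 = 69 bp.

69 bp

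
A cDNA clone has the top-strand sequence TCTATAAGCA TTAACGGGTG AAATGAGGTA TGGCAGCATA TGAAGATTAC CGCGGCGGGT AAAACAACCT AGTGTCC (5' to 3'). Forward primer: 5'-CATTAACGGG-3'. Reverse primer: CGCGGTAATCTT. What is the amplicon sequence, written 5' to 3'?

5'-CATTAACGGGTGAAATGAGGTATGGCAGCATATGAAGATTACCGCG-3'

Forward primer CATTAACGGG is found on the top strand at positions 9–18.
The reverse primer's reverse complement is AAGATTACCGCG, which matches the template at positions 43–54.
The product is the template from position 9 through 54 (46 bp).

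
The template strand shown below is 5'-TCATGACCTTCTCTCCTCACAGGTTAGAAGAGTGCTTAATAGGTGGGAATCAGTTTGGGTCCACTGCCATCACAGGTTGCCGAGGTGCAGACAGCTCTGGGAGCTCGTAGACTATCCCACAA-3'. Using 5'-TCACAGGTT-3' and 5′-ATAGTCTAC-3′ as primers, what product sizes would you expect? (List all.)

The forward primer TCACAGGTT matches the top strand at positions 17–25, 70–78.
The reverse primer's reverse complement is GTAGACTAT, matching at positions 107–115.
Each forward site pairs with the reverse site to give a product ending at position 115: sizes 99, 46 bp.

99 bp, 46 bp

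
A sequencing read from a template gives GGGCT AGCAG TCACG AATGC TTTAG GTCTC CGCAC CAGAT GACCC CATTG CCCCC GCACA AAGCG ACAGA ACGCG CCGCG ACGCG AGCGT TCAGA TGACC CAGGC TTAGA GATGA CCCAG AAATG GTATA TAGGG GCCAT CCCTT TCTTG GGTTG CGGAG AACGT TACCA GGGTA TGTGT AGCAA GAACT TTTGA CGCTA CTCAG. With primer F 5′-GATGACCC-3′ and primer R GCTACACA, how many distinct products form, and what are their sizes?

The forward primer GATGACCC matches the top strand at positions 38–45, 94–101, 111–118.
The reverse primer's reverse complement is TGTGTAGC, matching at positions 176–183.
Each forward site pairs with the reverse site to give a product ending at position 183: sizes 146, 90, 73 bp.

Three products: 146 bp, 90 bp, 73 bp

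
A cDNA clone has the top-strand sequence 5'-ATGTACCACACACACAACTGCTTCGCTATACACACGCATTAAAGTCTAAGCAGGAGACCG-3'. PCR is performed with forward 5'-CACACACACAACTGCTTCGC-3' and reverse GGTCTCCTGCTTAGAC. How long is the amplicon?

Scanning the template, CACACACACAACTGCTTCGC occurs at positions 7–26; this primer anneals to the bottom strand there with its 3' end pointing downstream.
Taking the reverse complement of GGTCTCCTGCTTAGAC gives GTCTAAGCAGGAGACC, found at positions 44–59 on the template; the primer anneals here to the top strand with its 3' end pointing upstream.
Amplicon spans positions 7–59: 53 bp.

53 bp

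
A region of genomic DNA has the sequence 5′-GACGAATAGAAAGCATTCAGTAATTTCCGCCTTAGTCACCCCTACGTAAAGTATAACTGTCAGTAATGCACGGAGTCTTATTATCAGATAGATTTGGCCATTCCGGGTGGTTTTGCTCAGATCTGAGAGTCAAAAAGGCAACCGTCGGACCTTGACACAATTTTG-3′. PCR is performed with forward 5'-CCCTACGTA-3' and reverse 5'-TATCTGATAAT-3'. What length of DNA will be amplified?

51 bp

Scanning the template, CCCTACGTA occurs at positions 40–48; this primer anneals to the bottom strand there with its 3' end pointing downstream.
Reverse complement of the reverse primer: ATTATCAGATA. This occurs on the top strand at positions 80–90.
Product length = (reverse-primer end) − (forward-primer start) + 1 = 90 − 40 + 1 = 51 bp.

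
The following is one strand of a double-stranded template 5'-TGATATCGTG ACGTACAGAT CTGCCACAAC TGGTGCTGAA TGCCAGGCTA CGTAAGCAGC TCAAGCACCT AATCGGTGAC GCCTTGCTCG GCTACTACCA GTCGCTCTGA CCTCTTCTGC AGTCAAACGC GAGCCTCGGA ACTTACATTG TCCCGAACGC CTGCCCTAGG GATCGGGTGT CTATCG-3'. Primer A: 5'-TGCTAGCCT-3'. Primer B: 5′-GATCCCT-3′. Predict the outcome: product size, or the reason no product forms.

No product — primer A has no binding site in the template.

Primer A (TGCTAGCCT) does not match the top strand, and its reverse complement AGGCTAGCA does not match either.
With no annealing site for primer A, no amplification occurs.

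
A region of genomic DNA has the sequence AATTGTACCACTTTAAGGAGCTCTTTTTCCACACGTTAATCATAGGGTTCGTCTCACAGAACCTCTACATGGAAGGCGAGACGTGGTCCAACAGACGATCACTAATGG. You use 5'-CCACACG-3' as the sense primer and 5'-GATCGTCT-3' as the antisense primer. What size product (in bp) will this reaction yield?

72 bp

Scanning the template, CCACACG occurs at positions 29–35; this primer anneals to the bottom strand there with its 3' end pointing downstream.
Reverse complement of the reverse primer: AGACGATC. This occurs on the top strand at positions 93–100.
Amplicon spans positions 29–100: 72 bp.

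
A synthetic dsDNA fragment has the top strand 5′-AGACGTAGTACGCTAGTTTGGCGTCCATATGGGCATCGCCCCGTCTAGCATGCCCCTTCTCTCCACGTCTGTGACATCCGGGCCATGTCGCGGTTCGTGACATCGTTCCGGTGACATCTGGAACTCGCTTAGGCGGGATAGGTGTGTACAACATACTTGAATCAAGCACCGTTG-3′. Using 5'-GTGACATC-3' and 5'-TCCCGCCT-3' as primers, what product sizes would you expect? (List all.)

The forward primer GTGACATC matches the top strand at positions 71–78, 97–104, 111–118.
The reverse primer's reverse complement is AGGCGGGA, matching at positions 131–138.
Each forward site pairs with the reverse site to give a product ending at position 138: sizes 68, 42, 28 bp.

68 bp, 42 bp, 28 bp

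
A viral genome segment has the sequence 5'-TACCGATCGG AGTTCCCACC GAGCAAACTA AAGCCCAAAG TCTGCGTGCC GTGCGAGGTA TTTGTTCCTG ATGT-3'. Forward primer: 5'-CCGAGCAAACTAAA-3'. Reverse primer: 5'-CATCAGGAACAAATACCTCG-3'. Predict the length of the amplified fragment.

55 bp

Scanning the template, CCGAGCAAACTAAA occurs at positions 19–32; this primer anneals to the bottom strand there with its 3' end pointing downstream.
Reverse complement of the reverse primer: CGAGGTATTTGTTCCTGATG. This occurs on the top strand at positions 54–73.
Amplicon spans positions 19–73: 55 bp.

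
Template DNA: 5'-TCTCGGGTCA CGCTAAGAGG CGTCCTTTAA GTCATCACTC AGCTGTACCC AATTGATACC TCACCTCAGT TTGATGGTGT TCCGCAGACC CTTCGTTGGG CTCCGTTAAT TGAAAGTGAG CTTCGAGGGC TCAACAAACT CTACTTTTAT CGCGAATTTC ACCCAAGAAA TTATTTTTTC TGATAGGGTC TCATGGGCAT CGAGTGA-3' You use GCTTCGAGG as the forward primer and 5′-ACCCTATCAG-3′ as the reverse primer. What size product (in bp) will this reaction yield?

Forward primer GCTTCGAGG is found on the top strand at positions 120–128.
Reverse complement of the reverse primer: CTGATAGGGT. This occurs on the top strand at positions 180–189.
The product runs from position 120 to position 189, so its length is 189 − 120 + 1 = 70 bp.

70 bp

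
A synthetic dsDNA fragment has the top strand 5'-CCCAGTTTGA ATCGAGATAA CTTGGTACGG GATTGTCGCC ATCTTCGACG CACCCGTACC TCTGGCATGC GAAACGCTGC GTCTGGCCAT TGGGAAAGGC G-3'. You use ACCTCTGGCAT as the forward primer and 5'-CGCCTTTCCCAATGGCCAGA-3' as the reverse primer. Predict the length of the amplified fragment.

Scanning the template, ACCTCTGGCAT occurs at positions 58–68; this primer anneals to the bottom strand there with its 3' end pointing downstream.
Reverse complement of the reverse primer: TCTGGCCATTGGGAAAGGCG. This occurs on the top strand at positions 82–101.
Amplicon spans positions 58–101: 44 bp.

44 bp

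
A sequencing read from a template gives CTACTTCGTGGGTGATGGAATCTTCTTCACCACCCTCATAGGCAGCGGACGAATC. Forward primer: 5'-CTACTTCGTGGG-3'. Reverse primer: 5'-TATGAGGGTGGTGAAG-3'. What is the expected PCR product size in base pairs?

40 bp

The forward primer matches the template at positions 1–12.
Reverse complement of the reverse primer: CTTCACCACCCTCATA. This occurs on the top strand at positions 25–40.
The product runs from position 1 to position 40, so its length is 40 − 1 + 1 = 40 bp.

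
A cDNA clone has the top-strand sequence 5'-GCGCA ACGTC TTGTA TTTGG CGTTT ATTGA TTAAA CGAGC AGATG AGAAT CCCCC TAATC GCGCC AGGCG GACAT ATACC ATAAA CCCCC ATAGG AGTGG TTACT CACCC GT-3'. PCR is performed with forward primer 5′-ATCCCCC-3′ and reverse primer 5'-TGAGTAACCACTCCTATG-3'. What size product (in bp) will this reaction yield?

The forward primer matches the template at positions 49–55.
Taking the reverse complement of TGAGTAACCACTCCTATG gives CATAGGAGTGGTTACTCA, found at positions 90–107 on the template; the primer anneals here to the top strand with its 3' end pointing upstream.
Product length = (reverse-primer end) − (forward-primer start) + 1 = 107 − 49 + 1 = 59 bp.

59 bp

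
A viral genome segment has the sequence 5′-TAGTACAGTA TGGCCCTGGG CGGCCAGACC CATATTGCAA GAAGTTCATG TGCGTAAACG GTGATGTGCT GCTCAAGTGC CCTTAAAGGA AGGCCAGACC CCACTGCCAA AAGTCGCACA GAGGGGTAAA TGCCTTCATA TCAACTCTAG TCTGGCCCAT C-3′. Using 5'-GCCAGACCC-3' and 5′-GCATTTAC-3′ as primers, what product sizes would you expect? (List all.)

111 bp, 41 bp

The forward primer GCCAGACCC matches the top strand at positions 23–31, 93–101.
The reverse primer's reverse complement is GTAAATGC, matching at positions 126–133.
Each forward site pairs with the reverse site to give a product ending at position 133: sizes 111, 41 bp.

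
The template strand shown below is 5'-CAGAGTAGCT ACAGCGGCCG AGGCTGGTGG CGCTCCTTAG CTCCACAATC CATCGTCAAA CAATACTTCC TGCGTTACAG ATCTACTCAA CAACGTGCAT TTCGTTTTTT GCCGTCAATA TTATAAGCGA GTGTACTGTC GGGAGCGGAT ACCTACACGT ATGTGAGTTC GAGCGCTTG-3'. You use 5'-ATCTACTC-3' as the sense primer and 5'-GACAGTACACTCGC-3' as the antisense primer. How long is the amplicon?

60 bp

Forward primer ATCTACTC is found on the top strand at positions 81–88.
Taking the reverse complement of GACAGTACACTCGC gives GCGAGTGTACTGTC, found at positions 127–140 on the template; the primer anneals here to the top strand with its 3' end pointing upstream.
Amplicon spans positions 81–140: 60 bp.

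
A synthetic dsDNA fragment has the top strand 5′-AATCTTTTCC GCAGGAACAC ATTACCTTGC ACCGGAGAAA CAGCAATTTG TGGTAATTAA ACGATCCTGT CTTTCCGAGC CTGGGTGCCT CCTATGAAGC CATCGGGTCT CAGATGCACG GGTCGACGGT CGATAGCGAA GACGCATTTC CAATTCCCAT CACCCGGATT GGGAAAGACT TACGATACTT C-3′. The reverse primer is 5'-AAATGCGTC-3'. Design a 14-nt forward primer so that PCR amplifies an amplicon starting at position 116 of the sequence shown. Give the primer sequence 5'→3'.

5'-GCACGGGTCGACGG-3'

The reverse primer's reverse complement GACGCATTT matches the template at positions 141–149; the product starts at position 116.
The forward primer is identical to the top strand over positions 116–129: GCACGGGTCGACGG.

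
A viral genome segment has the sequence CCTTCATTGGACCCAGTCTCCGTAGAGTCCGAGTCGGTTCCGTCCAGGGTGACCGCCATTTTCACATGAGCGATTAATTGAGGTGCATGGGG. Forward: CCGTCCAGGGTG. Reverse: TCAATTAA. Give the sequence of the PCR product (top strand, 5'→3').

5'-CCGTCCAGGGTGACCGCCATTTTCACATGAGCGATTAATTGA-3'

Forward primer CCGTCCAGGGTG is found on the top strand at positions 40–51.
Reverse complement of the reverse primer: TTAATTGA. This occurs on the top strand at positions 74–81.
The product is the template from position 40 through 81 (42 bp).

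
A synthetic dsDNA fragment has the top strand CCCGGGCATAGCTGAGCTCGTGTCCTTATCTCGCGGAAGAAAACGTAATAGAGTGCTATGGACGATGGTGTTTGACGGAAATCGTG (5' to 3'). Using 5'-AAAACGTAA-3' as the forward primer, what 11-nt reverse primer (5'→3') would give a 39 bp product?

The forward primer binds at positions 40–48, so a 39 bp product ends at position 40 + 39 − 1 = 78.
The reverse primer anneals to the top strand over positions 68–78, i.e. to GTGTTTGACGG.
Its sequence written 5'→3' is the reverse complement: CCGTCAAACAC.

5'-CCGTCAAACAC-3'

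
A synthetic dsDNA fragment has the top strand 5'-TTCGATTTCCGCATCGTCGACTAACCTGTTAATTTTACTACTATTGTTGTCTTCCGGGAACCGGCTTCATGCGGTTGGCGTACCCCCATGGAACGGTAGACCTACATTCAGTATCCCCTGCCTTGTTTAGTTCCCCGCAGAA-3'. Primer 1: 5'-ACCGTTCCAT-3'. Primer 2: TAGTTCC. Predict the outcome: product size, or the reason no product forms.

Primer 1 (ACCGTTCCAT) has reverse complement ATGGAACGGT, which matches the top strand at positions 88–97; primer 1 anneals to the top strand there with its 3' end pointing upstream toward position 88.
Primer 2 (TAGTTCC) matches the top strand directly at positions 128–134; it anneals to the bottom strand with its 3' end pointing downstream toward position 134.
The 3' ends diverge (primer 1 extends toward position 1, primer 2 toward position 142), so the primers never converge on a shared product.

No product — the primers' 3' ends point away from each other.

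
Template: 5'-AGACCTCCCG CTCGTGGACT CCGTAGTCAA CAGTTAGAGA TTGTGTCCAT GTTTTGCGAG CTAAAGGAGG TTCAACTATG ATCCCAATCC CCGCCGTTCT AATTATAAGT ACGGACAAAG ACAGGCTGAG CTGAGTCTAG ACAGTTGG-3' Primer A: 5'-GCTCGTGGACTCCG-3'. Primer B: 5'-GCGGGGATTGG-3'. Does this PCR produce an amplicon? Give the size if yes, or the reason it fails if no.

Yes — an 85 bp product.

Primer A (GCTCGTGGACTCCG) matches the top strand at positions 10–23; it acts as a forward primer.
Primer B's reverse complement is CCAATCCCCGC, matching the top strand at positions 84–94; it acts as a reverse primer.
The 3' ends face each other across positions 10–94, giving an 85 bp product.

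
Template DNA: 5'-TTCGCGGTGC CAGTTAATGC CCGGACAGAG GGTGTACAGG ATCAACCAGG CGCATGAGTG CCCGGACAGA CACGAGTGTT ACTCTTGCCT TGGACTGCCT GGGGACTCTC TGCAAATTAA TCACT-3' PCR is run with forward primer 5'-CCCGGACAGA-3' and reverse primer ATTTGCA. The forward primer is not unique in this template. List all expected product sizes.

The forward primer CCCGGACAGA matches the top strand at positions 20–29, 61–70.
The reverse primer's reverse complement is TGCAAAT, matching at positions 111–117.
Each forward site pairs with the reverse site to give a product ending at position 117: sizes 98, 57 bp.

98 bp, 57 bp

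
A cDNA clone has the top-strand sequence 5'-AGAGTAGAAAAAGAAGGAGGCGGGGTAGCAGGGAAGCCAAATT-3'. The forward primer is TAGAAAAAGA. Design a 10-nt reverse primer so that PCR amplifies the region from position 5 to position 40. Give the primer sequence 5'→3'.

The product's 3' end on the top strand is position 40.
The reverse primer anneals to the top strand over positions 31–40, i.e. to GGGAAGCCAA.
Its sequence written 5'→3' is the reverse complement: TTGGCTTCCC.

5'-TTGGCTTCCC-3'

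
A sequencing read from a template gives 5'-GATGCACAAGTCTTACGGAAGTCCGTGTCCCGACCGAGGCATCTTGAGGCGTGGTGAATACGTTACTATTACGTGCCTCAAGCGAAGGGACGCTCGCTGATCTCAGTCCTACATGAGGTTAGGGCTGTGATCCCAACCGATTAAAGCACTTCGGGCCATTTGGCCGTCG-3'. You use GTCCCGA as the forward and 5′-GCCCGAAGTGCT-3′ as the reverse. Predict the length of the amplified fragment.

The forward primer matches the template at positions 27–33.
Reverse complement of the reverse primer: AGCACTTCGGGC. This occurs on the top strand at positions 145–156.
Amplicon spans positions 27–156: 130 bp.

130 bp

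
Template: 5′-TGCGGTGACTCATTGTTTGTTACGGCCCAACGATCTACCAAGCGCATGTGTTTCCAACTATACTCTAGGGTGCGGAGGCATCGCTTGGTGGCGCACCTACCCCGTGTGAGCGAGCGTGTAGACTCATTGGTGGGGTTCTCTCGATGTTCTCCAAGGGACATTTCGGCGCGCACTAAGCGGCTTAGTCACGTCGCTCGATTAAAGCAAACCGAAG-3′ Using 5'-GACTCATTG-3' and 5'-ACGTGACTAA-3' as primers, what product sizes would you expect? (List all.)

185 bp, 71 bp

The forward primer GACTCATTG matches the top strand at positions 7–15, 121–129.
The reverse primer's reverse complement is TTAGTCACGT, matching at positions 182–191.
Each forward site pairs with the reverse site to give a product ending at position 191: sizes 185, 71 bp.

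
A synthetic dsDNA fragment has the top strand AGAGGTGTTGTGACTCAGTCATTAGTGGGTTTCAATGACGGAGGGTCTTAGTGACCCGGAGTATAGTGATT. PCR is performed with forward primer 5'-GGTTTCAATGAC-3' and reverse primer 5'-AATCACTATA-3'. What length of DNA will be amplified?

Scanning the template, GGTTTCAATGAC occurs at positions 28–39; this primer anneals to the bottom strand there with its 3' end pointing downstream.
The reverse primer's reverse complement is TATAGTGATT, which matches the template at positions 62–71.
Product length = (reverse-primer end) − (forward-primer start) + 1 = 71 − 28 + 1 = 44 bp.

44 bp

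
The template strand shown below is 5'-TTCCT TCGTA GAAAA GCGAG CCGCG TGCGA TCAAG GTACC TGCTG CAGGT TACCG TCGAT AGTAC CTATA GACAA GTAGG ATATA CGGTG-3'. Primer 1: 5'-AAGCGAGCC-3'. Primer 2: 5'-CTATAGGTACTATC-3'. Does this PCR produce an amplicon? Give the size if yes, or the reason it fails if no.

Primer 1 (AAGCGAGCC) matches the top strand at positions 14–22; it acts as a forward primer.
Primer 2's reverse complement is GATAGTACCTATAG, matching the top strand at positions 58–71; it acts as a reverse primer.
The 3' ends face each other across positions 14–71, giving a 58 bp product.

Yes — a 58 bp product.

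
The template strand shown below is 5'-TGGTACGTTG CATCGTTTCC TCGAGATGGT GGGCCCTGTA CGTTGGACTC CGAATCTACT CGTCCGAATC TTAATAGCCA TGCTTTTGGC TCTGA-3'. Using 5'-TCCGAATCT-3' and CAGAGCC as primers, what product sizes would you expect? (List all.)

The forward primer TCCGAATCT matches the top strand at positions 49–57, 63–71.
The reverse primer's reverse complement is GGCTCTG, matching at positions 88–94.
Each forward site pairs with the reverse site to give a product ending at position 94: sizes 46, 32 bp.

46 bp, 32 bp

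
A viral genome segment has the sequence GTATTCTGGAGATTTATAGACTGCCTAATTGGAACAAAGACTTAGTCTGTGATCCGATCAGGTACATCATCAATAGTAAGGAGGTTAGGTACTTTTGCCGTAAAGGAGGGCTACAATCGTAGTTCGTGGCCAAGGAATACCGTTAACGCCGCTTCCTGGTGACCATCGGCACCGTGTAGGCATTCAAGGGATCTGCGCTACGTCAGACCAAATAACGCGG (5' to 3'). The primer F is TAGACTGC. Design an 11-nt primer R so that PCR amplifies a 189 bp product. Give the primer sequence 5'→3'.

5'-TGACGTAGCGC-3'

The forward primer binds at positions 17–24, so a 189 bp product ends at position 17 + 189 − 1 = 205.
The reverse primer anneals to the top strand over positions 195–205, i.e. to GCGCTACGTCA.
Its sequence written 5'→3' is the reverse complement: TGACGTAGCGC.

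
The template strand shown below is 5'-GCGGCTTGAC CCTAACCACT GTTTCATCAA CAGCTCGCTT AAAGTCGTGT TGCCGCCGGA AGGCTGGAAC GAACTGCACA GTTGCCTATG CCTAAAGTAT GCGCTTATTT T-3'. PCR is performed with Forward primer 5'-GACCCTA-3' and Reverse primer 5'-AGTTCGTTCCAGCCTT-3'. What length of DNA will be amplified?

68 bp

Forward primer GACCCTA is found on the top strand at positions 8–14.
The reverse primer's reverse complement is AAGGCTGGAACGAACT, which matches the template at positions 60–75.
The product runs from position 8 to position 75, so its length is 75 − 8 + 1 = 68 bp.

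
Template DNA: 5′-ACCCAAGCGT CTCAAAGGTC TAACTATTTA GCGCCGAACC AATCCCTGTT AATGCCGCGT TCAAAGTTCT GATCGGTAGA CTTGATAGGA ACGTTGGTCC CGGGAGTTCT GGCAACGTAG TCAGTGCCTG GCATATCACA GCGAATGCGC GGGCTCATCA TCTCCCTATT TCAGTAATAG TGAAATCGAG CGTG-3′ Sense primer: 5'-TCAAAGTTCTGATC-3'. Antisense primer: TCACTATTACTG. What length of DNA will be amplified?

123 bp

Scanning the template, TCAAAGTTCTGATC occurs at positions 61–74; this primer anneals to the bottom strand there with its 3' end pointing downstream.
The reverse primer's reverse complement is CAGTAATAGTGA, which matches the template at positions 172–183.
Product length = (reverse-primer end) − (forward-primer start) + 1 = 183 − 61 + 1 = 123 bp.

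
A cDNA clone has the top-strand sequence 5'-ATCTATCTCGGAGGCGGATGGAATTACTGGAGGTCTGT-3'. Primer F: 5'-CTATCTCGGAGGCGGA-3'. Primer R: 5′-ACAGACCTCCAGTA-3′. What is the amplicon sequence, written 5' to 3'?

5'-CTATCTCGGAGGCGGATGGAATTACTGGAGGTCTGT-3'

The forward primer matches the template at positions 3–18.
Reverse complement of the reverse primer: TACTGGAGGTCTGT. This occurs on the top strand at positions 25–38.
The product is the template from position 3 through 38 (36 bp).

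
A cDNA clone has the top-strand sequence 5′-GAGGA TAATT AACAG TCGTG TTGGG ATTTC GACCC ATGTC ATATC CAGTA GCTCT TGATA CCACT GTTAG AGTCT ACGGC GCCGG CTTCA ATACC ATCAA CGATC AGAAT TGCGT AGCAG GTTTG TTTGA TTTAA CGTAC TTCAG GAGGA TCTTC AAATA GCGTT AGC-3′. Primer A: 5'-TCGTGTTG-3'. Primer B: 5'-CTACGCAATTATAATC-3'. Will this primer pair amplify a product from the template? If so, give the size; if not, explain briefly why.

No product — primer B has no binding site in the template.

Primer B (CTACGCAATTATAATC) does not match the top strand, and its reverse complement GATTATAATTGCGTAG does not match either.
With no annealing site for primer B, no amplification occurs.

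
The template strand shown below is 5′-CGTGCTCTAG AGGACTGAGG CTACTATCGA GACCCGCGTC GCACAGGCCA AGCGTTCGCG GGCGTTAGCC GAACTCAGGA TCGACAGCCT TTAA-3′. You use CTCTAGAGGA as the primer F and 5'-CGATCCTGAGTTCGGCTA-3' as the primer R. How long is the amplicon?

79 bp

Scanning the template, CTCTAGAGGA occurs at positions 5–14; this primer anneals to the bottom strand there with its 3' end pointing downstream.
The reverse primer's reverse complement is TAGCCGAACTCAGGATCG, which matches the template at positions 66–83.
Amplicon spans positions 5–83: 79 bp.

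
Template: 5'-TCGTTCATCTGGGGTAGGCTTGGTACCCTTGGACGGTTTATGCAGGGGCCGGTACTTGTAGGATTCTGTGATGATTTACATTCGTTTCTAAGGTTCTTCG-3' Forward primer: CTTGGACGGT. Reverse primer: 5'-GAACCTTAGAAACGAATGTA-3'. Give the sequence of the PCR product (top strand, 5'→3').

5'-CTTGGACGGTTTATGCAGGGGCCGGTACTTGTAGGATTCTGTGATGATTTACATTCGTTTCTAAGGTTC-3'

Scanning the template, CTTGGACGGT occurs at positions 28–37; this primer anneals to the bottom strand there with its 3' end pointing downstream.
Taking the reverse complement of GAACCTTAGAAACGAATGTA gives TACATTCGTTTCTAAGGTTC, found at positions 77–96 on the template; the primer anneals here to the top strand with its 3' end pointing upstream.
The product is the template from position 28 through 96 (69 bp).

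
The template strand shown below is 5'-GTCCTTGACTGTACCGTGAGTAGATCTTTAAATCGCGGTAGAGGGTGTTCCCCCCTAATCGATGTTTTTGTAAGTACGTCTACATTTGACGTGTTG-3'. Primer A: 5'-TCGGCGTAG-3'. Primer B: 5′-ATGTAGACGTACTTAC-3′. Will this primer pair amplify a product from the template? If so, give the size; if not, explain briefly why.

No product — primer A has no binding site in the template.

Primer A (TCGGCGTAG) does not match the top strand, and its reverse complement CTACGCCGA does not match either.
With no annealing site for primer A, no amplification occurs.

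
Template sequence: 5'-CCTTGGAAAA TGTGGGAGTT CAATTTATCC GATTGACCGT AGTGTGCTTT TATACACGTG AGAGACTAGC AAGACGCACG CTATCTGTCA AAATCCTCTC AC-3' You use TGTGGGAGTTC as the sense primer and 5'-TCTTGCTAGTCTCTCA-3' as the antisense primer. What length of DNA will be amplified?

64 bp

Forward primer TGTGGGAGTTC is found on the top strand at positions 11–21.
Reverse complement of the reverse primer: TGAGAGACTAGCAAGA. This occurs on the top strand at positions 59–74.
Amplicon spans positions 11–74: 64 bp.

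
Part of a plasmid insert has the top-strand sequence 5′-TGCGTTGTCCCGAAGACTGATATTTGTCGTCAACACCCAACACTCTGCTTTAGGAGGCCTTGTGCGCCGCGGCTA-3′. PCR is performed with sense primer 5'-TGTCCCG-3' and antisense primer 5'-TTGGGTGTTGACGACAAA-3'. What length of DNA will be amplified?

35 bp

Scanning the template, TGTCCCG occurs at positions 6–12; this primer anneals to the bottom strand there with its 3' end pointing downstream.
The reverse primer's reverse complement is TTTGTCGTCAACACCCAA, which matches the template at positions 23–40.
The product runs from position 6 to position 40, so its length is 40 − 6 + 1 = 35 bp.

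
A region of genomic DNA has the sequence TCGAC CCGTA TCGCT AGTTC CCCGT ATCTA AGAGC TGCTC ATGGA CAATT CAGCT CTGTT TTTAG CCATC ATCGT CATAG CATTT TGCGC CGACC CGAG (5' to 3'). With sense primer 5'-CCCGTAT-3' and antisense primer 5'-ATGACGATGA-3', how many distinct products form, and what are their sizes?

The forward primer CCCGTAT matches the top strand at positions 5–11, 21–27.
The reverse primer's reverse complement is TCATCGTCAT, matching at positions 69–78.
Each forward site pairs with the reverse site to give a product ending at position 78: sizes 74, 58 bp.

Two products: 74 bp, 58 bp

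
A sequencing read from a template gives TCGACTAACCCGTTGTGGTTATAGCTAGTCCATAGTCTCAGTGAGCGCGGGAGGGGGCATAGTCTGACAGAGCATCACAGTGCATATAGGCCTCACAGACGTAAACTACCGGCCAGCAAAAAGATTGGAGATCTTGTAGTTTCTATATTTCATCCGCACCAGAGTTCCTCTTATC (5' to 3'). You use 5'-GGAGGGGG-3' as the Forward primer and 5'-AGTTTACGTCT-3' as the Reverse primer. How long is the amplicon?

58 bp

The forward primer matches the template at positions 50–57.
The reverse primer's reverse complement is AGACGTAAACT, which matches the template at positions 97–107.
The product runs from position 50 to position 107, so its length is 107 − 50 + 1 = 58 bp.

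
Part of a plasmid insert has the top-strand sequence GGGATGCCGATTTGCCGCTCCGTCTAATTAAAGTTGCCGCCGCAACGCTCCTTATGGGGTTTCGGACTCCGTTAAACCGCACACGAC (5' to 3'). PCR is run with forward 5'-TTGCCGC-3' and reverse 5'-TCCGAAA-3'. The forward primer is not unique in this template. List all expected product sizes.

55 bp, 33 bp

The forward primer TTGCCGC matches the top strand at positions 12–18, 34–40.
The reverse primer's reverse complement is TTTCGGA, matching at positions 60–66.
Each forward site pairs with the reverse site to give a product ending at position 66: sizes 55, 33 bp.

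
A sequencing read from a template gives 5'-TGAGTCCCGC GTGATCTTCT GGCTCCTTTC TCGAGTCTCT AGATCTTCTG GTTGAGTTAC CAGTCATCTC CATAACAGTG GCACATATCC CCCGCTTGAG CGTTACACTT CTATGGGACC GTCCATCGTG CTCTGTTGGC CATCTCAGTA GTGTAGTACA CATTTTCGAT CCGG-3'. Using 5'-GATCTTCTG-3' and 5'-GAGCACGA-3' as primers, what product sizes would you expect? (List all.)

121 bp, 92 bp

The forward primer GATCTTCTG matches the top strand at positions 13–21, 42–50.
The reverse primer's reverse complement is TCGTGCTC, matching at positions 126–133.
Each forward site pairs with the reverse site to give a product ending at position 133: sizes 121, 92 bp.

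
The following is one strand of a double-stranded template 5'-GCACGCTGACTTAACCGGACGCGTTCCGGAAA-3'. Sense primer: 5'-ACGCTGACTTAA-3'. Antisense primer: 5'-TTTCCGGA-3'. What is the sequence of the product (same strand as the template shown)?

Scanning the template, ACGCTGACTTAA occurs at positions 3–14; this primer anneals to the bottom strand there with its 3' end pointing downstream.
The reverse primer's reverse complement is TCCGGAAA, which matches the template at positions 25–32.
The product is the template from position 3 through 32 (30 bp).

5'-ACGCTGACTTAACCGGACGCGTTCCGGAAA-3'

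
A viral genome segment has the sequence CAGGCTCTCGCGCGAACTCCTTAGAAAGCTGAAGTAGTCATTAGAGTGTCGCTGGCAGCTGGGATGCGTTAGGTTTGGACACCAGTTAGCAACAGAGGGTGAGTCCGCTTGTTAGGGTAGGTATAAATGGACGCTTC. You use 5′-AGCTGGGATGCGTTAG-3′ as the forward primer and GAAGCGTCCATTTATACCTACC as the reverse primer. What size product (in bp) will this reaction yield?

81 bp

The forward primer matches the template at positions 57–72.
The reverse primer's reverse complement is GGTAGGTATAAATGGACGCTTC, which matches the template at positions 116–137.
Product length = (reverse-primer end) − (forward-primer start) + 1 = 137 − 57 + 1 = 81 bp.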